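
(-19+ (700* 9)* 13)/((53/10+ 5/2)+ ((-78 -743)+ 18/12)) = -818810/8117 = -100.88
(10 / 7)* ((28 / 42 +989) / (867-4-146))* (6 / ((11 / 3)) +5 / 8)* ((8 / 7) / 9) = 5908310 / 10434501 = 0.57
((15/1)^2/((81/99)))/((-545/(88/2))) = -2420/109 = -22.20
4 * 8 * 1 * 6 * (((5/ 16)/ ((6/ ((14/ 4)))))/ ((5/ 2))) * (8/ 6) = 56/ 3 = 18.67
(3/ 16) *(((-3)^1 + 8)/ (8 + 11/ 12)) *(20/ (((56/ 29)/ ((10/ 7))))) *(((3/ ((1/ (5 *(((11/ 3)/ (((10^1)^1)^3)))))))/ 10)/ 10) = 2871/ 3355520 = 0.00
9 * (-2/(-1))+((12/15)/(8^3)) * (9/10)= 115209/6400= 18.00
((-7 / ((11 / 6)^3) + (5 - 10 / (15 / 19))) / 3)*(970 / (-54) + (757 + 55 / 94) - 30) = -2082.19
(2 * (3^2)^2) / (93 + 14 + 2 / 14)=189 / 125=1.51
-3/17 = -0.18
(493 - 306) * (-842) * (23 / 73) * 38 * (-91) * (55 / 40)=235877415.75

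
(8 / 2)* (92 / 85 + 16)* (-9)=-52272 / 85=-614.96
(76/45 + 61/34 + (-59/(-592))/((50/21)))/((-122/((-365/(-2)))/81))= -427.10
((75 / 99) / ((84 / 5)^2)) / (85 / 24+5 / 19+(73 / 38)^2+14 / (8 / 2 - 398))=8889625 / 24705822834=0.00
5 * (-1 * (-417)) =2085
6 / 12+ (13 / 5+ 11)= 141 / 10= 14.10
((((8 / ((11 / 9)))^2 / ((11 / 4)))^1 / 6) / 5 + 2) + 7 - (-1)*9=18.52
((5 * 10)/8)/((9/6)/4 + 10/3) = 150/89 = 1.69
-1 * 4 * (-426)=1704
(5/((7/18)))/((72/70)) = 25/2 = 12.50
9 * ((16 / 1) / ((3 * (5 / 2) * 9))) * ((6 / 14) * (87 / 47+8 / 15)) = 53792 / 24675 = 2.18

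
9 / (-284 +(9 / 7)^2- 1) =-147 / 4628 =-0.03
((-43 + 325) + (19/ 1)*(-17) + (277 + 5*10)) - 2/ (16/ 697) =1591/ 8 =198.88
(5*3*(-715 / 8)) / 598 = -825 / 368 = -2.24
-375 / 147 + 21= 904 / 49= 18.45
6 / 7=0.86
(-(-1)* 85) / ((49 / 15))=1275 / 49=26.02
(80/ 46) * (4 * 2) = 320/ 23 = 13.91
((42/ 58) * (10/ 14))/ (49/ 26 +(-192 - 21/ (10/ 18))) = -0.00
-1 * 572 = -572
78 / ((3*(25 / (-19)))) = -19.76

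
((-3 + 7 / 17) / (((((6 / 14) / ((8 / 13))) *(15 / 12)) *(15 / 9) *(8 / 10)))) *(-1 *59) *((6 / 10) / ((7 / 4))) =45.11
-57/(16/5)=-285/16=-17.81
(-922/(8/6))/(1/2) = -1383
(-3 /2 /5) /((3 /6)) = -3 /5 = -0.60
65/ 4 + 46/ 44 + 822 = 36929/ 44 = 839.30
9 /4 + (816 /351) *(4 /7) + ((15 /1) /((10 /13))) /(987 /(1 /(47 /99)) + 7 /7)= 7067989 /1952496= 3.62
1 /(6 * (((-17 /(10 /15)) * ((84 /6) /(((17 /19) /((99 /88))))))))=-4 /10773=-0.00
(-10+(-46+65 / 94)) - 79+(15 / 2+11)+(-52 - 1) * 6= -20389 / 47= -433.81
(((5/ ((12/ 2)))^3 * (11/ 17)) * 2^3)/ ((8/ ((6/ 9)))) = 0.25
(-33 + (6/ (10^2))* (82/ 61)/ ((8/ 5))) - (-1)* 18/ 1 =-36477/ 2440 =-14.95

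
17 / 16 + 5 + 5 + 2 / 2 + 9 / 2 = 265 / 16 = 16.56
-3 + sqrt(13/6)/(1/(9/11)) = -3 + 3 * sqrt(78)/22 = -1.80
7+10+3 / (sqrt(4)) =37 / 2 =18.50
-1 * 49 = -49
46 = 46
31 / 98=0.32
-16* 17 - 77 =-349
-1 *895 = -895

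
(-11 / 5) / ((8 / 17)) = -187 / 40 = -4.68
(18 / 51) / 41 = 6 / 697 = 0.01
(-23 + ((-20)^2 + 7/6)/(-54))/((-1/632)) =1557722/81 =19231.14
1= 1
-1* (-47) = 47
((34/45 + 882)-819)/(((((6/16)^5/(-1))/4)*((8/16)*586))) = -376045568/3203955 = -117.37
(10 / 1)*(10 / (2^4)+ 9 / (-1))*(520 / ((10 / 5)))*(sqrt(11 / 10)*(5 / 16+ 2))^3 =-485306393*sqrt(110) / 16384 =-310665.06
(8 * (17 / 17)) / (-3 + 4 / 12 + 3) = 24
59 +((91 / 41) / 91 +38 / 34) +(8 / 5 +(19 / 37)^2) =295827184 / 4770965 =62.01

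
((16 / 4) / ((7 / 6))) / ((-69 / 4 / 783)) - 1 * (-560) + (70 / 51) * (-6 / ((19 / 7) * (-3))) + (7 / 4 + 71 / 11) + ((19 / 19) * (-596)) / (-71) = 421.98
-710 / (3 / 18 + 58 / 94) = -200220 / 221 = -905.97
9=9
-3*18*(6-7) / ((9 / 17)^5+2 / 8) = 306689112 / 1656053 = 185.19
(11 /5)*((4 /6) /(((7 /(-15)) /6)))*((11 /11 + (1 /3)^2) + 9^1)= -190.67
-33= -33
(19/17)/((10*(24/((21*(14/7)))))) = 133/680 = 0.20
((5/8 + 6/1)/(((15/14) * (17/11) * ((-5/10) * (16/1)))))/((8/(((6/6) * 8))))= -4081/8160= -0.50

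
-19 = -19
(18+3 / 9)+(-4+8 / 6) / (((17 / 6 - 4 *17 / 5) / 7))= 19445 / 969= 20.07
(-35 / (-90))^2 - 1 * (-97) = 31477 / 324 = 97.15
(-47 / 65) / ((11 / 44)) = -188 / 65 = -2.89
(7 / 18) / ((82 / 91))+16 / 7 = 28075 / 10332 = 2.72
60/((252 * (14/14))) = 5/21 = 0.24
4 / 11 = 0.36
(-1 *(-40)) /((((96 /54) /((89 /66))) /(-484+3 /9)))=-14674.89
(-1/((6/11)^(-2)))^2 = 1296/14641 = 0.09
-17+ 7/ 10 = -163/ 10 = -16.30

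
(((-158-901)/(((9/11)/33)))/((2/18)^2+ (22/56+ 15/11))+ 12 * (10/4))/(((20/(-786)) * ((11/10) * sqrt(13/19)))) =418262061222 * sqrt(247)/6310447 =1041686.00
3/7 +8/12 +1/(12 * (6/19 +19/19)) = 811/700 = 1.16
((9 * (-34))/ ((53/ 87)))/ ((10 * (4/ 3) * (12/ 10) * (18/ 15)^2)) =-36975/ 1696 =-21.80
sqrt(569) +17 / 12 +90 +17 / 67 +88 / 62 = sqrt(569) +2320169 / 24924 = 116.94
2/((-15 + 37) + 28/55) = 55/619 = 0.09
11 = 11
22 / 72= 11 / 36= 0.31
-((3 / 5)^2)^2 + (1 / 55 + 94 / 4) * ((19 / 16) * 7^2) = 301033613 / 220000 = 1368.33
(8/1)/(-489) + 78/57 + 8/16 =34415/18582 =1.85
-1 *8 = -8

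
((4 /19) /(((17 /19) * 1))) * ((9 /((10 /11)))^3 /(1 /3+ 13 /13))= 2910897 /17000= 171.23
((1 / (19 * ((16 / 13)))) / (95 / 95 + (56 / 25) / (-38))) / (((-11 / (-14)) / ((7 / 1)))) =15925 / 39336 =0.40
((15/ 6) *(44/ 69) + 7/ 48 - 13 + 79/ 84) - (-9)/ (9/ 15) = 12057/ 2576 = 4.68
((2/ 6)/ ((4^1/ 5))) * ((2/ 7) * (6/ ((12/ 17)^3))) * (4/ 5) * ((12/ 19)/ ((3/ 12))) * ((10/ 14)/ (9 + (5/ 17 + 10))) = 417605/ 2748312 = 0.15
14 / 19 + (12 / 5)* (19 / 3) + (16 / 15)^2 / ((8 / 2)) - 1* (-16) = 137746 / 4275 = 32.22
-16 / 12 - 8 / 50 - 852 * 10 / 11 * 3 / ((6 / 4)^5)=-2283088 / 7425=-307.49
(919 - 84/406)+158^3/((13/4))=457886577/377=1214553.25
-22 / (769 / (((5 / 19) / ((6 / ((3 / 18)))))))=-55 / 262998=-0.00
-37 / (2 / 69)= -2553 / 2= -1276.50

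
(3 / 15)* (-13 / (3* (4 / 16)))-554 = -8362 / 15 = -557.47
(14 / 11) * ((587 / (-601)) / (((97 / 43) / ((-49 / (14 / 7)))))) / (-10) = -8657663 / 6412670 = -1.35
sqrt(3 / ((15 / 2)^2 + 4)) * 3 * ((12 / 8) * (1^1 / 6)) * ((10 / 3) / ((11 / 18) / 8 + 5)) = 720 * sqrt(723) / 176171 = 0.11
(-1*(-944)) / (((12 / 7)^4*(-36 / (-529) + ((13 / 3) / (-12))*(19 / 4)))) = -74937611 / 1129311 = -66.36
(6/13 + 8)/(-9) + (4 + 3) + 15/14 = 11681/1638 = 7.13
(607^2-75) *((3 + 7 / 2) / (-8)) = -2394431 / 8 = -299303.88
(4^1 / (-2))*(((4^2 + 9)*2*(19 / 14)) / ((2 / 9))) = -4275 / 7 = -610.71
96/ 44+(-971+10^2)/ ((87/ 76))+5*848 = 3331612/ 957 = 3481.31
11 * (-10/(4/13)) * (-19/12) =13585/24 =566.04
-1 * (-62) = 62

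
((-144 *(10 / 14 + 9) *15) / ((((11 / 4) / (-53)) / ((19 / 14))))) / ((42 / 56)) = 394421760 / 539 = 731765.79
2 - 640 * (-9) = 5762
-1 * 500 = -500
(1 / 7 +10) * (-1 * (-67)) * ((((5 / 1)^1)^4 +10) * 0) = 0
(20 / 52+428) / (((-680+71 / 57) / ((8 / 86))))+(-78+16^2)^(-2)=-40208561537 / 685234652284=-0.06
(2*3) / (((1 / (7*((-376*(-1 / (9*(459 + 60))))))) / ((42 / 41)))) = 3.46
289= 289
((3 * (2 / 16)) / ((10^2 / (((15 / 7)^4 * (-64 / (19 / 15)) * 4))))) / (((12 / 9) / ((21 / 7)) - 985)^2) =-59049000 / 3581881666699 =-0.00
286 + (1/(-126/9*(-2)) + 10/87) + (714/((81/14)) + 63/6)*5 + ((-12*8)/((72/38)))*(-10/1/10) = 22063313/21924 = 1006.35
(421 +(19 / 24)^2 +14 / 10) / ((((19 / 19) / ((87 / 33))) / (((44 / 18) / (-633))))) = -35331193 / 8203680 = -4.31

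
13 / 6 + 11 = 79 / 6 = 13.17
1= 1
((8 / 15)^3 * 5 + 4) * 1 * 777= 831908 / 225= 3697.37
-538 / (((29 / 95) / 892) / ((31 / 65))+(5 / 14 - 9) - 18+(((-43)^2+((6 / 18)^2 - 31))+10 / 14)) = -17807500872 / 59320269361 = -0.30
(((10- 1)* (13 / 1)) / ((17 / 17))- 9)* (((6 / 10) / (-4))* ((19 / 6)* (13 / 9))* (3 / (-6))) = 741 / 20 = 37.05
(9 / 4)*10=45 / 2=22.50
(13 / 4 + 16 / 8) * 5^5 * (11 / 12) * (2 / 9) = 240625 / 72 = 3342.01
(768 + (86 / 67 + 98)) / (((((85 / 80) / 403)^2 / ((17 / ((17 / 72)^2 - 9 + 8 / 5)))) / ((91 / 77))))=-341322867.34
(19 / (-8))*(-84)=399 / 2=199.50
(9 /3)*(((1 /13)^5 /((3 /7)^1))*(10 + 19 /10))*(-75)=-12495 /742586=-0.02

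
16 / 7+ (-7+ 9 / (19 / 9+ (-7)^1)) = -2019 / 308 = -6.56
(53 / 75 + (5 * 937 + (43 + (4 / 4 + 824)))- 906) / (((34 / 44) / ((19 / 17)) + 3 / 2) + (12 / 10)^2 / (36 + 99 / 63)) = 9580143463 / 4596027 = 2084.44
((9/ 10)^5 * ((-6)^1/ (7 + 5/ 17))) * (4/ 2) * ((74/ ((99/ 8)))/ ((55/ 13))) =-160947891/ 117218750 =-1.37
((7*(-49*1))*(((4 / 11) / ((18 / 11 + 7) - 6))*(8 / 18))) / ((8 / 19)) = -13034 / 261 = -49.94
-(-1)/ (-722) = -1/ 722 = -0.00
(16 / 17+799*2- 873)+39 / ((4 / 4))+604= 23272 / 17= 1368.94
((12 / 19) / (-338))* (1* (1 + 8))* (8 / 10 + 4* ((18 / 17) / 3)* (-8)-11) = 98658 / 272935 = 0.36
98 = 98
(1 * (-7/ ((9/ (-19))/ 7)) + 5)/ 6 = 488/ 27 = 18.07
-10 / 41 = -0.24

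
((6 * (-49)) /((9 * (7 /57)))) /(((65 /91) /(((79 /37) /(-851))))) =147098 /157435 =0.93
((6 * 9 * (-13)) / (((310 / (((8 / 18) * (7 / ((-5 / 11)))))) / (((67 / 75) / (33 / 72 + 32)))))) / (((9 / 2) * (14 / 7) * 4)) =536536 / 45279375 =0.01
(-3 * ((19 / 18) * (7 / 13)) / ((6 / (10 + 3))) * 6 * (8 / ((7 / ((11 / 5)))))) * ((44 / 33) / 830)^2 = -3344 / 23250375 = -0.00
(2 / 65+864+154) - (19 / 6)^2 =2358727 / 2340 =1008.00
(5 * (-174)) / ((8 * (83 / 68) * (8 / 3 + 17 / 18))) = -26622 / 1079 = -24.67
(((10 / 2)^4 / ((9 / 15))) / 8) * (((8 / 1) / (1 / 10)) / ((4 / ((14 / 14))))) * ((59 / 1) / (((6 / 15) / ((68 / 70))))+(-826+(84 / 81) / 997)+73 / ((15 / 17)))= -883250115625 / 565299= -1562447.69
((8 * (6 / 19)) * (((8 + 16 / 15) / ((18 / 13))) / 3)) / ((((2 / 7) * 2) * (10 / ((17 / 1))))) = 210392 / 12825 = 16.40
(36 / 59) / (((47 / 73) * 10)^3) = 3501153 / 1531389250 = 0.00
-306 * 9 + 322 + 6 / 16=-19453 / 8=-2431.62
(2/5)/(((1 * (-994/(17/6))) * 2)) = -17/29820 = -0.00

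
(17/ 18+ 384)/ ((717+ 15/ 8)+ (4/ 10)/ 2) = 0.54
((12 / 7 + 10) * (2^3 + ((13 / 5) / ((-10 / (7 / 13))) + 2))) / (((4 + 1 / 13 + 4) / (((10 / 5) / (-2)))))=-262769 / 18375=-14.30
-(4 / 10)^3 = -8 / 125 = -0.06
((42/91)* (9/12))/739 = 9/19214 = 0.00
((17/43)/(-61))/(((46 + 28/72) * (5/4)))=-1224/10951025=-0.00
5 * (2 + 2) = 20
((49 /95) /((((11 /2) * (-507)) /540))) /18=-196 /35321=-0.01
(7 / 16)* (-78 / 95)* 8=-273 / 95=-2.87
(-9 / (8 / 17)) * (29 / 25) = -4437 / 200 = -22.18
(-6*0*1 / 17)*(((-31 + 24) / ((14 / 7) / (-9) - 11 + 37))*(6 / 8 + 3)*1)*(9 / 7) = 0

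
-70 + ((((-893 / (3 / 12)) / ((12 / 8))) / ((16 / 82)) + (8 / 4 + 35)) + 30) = -12207.33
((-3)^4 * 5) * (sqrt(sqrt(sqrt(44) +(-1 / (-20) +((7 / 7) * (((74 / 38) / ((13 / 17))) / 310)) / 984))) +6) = 27 * 4709055^(3 / 4) * (3767873 +150689760 * sqrt(11))^(1 / 4) / 627874 +2430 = 3081.18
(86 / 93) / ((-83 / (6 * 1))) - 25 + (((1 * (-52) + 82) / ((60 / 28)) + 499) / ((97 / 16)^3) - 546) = -568.76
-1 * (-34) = 34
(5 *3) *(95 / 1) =1425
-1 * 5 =-5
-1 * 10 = -10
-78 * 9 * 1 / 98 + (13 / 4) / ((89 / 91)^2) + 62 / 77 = -50556101 / 17077676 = -2.96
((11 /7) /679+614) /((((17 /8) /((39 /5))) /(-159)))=-144773655624 /404005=-358346.20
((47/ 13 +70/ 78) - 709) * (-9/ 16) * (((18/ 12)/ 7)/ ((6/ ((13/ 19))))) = 9.68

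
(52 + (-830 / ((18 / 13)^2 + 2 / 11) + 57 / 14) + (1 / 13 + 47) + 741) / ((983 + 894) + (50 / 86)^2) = 0.24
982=982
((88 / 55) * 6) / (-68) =-12 / 85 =-0.14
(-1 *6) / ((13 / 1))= -6 / 13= -0.46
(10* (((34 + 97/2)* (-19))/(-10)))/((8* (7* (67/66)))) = 103455/3752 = 27.57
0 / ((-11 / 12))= 0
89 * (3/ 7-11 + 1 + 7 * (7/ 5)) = 712/ 35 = 20.34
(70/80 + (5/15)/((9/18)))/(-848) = -37/20352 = -0.00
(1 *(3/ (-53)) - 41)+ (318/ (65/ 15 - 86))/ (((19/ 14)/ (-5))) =-188284/ 7049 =-26.71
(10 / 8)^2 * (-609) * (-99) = 1507275 / 16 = 94204.69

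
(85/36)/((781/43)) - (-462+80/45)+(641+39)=10687381/9372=1140.35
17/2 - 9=-1/2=-0.50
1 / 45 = 0.02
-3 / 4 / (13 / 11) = -33 / 52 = -0.63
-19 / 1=-19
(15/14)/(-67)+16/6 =7459/2814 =2.65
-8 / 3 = -2.67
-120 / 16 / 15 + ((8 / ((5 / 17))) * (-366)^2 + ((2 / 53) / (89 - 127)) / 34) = 311874173104 / 85595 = 3643602.70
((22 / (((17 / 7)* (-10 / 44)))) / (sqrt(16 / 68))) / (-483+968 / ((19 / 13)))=-32186* sqrt(17) / 289595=-0.46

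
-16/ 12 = -4/ 3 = -1.33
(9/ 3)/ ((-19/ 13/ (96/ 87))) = -1248/ 551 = -2.26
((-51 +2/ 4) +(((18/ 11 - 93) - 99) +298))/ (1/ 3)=3771/ 22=171.41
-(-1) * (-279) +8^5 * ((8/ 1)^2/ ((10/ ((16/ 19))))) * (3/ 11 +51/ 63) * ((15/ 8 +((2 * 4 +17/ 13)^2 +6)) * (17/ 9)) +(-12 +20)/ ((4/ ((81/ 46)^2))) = 12683038729683029/ 371729358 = 34119012.82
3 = 3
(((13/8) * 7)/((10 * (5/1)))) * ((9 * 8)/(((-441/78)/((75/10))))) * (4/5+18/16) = -16731/400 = -41.83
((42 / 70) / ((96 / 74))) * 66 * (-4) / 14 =-1221 / 140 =-8.72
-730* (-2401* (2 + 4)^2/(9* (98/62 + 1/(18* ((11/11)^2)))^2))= 2182948094880/833569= 2618797.12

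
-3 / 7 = -0.43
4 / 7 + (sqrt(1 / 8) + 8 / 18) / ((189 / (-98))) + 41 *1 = 70321 / 1701 - 7 *sqrt(2) / 54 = 41.16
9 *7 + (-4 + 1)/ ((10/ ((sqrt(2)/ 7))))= 63-3 *sqrt(2)/ 70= 62.94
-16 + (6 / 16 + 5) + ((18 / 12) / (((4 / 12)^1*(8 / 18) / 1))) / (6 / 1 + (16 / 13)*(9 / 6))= -2539 / 272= -9.33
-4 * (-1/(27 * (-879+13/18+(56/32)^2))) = -64/378093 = -0.00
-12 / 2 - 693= -699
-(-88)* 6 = 528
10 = 10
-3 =-3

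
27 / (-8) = -27 / 8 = -3.38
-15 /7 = -2.14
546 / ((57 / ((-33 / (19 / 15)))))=-90090 / 361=-249.56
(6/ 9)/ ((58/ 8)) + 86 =7490/ 87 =86.09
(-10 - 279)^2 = 83521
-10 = -10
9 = 9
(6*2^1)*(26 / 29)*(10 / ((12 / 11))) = 98.62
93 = 93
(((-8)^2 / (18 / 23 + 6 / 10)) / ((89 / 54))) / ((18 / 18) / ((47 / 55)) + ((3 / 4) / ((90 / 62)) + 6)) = 373593600 / 102250409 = 3.65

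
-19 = -19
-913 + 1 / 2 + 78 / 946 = -863147 / 946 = -912.42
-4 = -4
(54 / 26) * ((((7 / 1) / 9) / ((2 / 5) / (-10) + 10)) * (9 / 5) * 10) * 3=8.76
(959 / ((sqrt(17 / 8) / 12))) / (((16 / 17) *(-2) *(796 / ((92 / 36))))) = -22057 *sqrt(34) / 9552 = -13.46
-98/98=-1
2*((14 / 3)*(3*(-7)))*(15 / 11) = -2940 / 11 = -267.27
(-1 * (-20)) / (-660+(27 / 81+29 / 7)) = -210 / 6883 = -0.03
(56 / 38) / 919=28 / 17461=0.00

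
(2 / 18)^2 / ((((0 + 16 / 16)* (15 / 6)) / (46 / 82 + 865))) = 70976 / 16605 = 4.27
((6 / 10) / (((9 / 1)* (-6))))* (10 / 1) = -1 / 9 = -0.11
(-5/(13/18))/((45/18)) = -36/13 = -2.77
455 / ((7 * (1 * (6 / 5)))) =325 / 6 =54.17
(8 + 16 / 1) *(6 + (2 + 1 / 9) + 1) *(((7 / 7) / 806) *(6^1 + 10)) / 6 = 2624 / 3627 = 0.72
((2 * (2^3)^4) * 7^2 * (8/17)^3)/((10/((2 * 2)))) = 411041792/24565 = 16732.82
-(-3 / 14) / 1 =3 / 14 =0.21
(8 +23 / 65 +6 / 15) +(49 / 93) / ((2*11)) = 1167359 / 132990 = 8.78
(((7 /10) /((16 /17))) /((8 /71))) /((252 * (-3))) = -1207 /138240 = -0.01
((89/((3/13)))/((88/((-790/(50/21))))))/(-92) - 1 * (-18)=1368461/40480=33.81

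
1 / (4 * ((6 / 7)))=7 / 24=0.29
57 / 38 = 3 / 2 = 1.50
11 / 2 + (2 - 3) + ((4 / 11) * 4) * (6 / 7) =885 / 154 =5.75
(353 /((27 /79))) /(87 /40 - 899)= -1115480 /968571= -1.15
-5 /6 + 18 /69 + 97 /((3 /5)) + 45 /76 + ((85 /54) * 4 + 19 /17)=135674543 /802332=169.10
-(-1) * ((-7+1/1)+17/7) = -25/7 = -3.57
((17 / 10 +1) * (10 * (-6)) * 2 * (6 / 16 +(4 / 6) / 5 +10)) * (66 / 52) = -86427 / 20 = -4321.35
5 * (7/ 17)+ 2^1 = 69/ 17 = 4.06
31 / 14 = 2.21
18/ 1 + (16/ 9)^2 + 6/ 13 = 22768/ 1053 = 21.62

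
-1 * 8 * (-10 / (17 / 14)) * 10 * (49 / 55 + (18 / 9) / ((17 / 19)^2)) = 120671040 / 54043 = 2232.87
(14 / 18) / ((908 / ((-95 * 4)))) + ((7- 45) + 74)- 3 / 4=285403 / 8172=34.92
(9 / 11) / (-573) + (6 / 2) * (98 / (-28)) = -44127 / 4202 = -10.50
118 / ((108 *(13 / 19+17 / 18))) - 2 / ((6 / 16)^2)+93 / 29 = -1503848 / 145377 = -10.34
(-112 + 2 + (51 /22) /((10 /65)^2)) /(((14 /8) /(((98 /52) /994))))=-1061 /81224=-0.01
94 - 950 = -856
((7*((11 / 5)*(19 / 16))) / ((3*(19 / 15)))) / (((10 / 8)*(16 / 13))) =1001 / 320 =3.13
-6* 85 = -510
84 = 84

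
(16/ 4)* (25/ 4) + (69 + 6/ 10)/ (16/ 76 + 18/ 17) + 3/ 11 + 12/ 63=19011712/ 236775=80.29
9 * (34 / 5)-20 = 41.20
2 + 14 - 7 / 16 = 249 / 16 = 15.56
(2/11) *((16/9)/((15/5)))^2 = 512/8019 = 0.06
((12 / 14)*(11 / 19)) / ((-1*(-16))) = 33 / 1064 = 0.03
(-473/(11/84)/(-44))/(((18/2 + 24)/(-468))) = -140868/121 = -1164.20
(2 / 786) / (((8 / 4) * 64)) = 1 / 50304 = 0.00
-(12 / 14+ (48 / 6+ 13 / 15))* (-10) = 2042 / 21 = 97.24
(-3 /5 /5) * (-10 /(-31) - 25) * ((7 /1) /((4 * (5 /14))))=22491 /1550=14.51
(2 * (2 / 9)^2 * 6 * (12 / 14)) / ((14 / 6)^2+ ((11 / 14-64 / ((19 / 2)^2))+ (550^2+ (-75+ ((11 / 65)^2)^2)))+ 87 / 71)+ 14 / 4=3.50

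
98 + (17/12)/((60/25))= 14197/144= 98.59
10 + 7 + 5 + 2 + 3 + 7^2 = 76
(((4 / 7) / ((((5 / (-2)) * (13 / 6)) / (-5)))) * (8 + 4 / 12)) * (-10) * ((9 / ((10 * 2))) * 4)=-7200 / 91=-79.12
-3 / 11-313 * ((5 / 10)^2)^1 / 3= -3479 / 132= -26.36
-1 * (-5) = 5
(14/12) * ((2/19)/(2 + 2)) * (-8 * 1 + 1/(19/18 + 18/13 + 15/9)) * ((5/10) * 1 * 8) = -52178/54777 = -0.95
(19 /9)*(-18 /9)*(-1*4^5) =38912 /9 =4323.56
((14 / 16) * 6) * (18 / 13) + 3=267 / 26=10.27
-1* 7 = -7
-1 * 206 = -206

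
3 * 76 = 228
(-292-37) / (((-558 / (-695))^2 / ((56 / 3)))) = -9527.17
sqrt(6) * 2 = 2 * sqrt(6) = 4.90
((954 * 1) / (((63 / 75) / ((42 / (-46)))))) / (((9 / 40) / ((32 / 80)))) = -42400 / 23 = -1843.48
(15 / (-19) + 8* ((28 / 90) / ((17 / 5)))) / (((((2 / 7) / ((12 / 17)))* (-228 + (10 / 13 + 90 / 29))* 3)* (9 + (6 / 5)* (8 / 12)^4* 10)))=1322139 / 71219016776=0.00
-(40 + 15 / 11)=-41.36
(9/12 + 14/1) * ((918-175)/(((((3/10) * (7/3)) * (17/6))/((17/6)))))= 219185/14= 15656.07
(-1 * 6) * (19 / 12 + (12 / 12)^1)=-31 / 2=-15.50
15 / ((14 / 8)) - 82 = -514 / 7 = -73.43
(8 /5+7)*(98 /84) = 301 /30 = 10.03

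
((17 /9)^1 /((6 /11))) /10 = 187 /540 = 0.35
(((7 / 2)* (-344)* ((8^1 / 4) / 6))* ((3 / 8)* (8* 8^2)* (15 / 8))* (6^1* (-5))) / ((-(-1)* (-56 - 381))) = -4334400 / 437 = -9918.54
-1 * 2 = -2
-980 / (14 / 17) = -1190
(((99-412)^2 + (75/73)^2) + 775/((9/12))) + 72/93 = 49066166206/495597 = 99004.16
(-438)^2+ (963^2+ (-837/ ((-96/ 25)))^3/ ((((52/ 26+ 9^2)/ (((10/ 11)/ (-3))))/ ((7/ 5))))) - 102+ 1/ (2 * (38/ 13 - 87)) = 17431749674080993/ 16349741056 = 1066178.95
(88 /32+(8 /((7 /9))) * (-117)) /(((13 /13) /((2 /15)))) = -33619 /210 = -160.09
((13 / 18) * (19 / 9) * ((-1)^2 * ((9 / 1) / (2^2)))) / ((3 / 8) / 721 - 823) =-178087 / 42723549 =-0.00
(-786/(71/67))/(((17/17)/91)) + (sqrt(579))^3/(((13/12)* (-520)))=-4792242/71 - 1737* sqrt(579)/1690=-67521.10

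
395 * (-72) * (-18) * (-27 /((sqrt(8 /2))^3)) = -1727730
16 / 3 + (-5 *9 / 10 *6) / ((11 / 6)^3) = 3800 / 3993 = 0.95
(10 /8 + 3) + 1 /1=21 /4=5.25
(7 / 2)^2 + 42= 217 / 4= 54.25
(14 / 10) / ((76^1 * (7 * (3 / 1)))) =1 / 1140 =0.00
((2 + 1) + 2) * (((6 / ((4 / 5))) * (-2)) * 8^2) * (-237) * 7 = 7963200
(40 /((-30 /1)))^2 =16 /9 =1.78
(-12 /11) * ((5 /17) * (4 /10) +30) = -6144 /187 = -32.86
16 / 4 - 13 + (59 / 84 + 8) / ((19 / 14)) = -295 / 114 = -2.59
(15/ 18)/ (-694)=-5/ 4164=-0.00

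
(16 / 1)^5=1048576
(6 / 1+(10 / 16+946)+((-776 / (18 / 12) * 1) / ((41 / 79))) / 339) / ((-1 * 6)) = -316791973 / 2001456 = -158.28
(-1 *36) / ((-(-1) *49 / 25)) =-900 / 49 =-18.37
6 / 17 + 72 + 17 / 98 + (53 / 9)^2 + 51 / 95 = 107.74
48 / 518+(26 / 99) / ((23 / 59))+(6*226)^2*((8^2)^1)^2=4441627381589362 / 589743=7531462656.77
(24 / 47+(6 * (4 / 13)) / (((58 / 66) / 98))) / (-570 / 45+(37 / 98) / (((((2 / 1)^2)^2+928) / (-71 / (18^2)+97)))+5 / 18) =-109614508416000 / 6559271850521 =-16.71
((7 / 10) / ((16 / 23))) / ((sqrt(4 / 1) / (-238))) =-19159 / 160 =-119.74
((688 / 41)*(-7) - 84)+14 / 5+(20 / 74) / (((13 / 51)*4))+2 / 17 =-664749909 / 3352570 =-198.28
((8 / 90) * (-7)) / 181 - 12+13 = 8117 / 8145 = 1.00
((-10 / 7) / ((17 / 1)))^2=100 / 14161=0.01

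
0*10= 0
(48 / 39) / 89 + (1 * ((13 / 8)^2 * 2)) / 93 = 243149 / 3443232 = 0.07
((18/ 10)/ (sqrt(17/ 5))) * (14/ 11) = 126 * sqrt(85)/ 935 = 1.24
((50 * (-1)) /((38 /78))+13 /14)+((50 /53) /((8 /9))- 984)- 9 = -30836321 /28196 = -1093.64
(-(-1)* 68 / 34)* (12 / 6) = 4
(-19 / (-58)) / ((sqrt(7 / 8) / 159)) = 3021*sqrt(14) / 203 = 55.68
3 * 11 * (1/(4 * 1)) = 33/4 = 8.25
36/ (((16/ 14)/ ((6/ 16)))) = 189/ 16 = 11.81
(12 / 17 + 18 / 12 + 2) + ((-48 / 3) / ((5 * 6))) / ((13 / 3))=9023 / 2210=4.08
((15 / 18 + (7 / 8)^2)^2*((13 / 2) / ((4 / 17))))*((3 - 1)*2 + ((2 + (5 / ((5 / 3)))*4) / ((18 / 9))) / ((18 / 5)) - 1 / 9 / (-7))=15642600779 / 37158912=420.96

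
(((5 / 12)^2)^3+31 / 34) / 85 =46548377 / 4314746880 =0.01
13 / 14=0.93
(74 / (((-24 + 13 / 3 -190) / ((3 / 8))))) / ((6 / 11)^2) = -121 / 272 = -0.44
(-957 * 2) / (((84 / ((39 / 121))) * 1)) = -1131 / 154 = -7.34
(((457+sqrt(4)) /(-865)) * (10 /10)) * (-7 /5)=3213 /4325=0.74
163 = 163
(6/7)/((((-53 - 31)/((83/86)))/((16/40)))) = -83/21070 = -0.00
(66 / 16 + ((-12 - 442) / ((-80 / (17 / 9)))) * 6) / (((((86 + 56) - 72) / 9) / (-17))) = -418863 / 2800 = -149.59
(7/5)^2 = 49/25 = 1.96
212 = 212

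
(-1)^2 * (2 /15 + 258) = 3872 /15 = 258.13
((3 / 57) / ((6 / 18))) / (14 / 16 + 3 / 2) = 24 / 361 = 0.07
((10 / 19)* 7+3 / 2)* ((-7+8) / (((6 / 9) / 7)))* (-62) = -128247 / 38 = -3374.92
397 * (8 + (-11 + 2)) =-397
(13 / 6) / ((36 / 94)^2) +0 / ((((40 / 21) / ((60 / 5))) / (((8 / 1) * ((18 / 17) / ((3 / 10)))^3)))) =28717 / 1944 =14.77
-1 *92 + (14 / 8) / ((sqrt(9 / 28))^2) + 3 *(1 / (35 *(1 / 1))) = -27238 / 315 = -86.47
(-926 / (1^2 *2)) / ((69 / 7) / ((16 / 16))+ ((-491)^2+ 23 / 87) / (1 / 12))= -93989 / 587275961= -0.00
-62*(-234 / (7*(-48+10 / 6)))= -43524 / 973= -44.73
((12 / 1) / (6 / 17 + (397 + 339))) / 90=17 / 93885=0.00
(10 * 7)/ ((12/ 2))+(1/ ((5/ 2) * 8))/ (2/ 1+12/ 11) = 23833/ 2040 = 11.68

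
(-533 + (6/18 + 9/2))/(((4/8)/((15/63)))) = -15845/63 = -251.51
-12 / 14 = -6 / 7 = -0.86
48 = 48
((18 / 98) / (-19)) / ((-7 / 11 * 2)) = 99 / 13034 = 0.01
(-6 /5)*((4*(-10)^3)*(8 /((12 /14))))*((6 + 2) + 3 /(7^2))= 2528000 /7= 361142.86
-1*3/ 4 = -3/ 4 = -0.75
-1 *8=-8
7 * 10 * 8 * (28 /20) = 784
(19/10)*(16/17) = 152/85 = 1.79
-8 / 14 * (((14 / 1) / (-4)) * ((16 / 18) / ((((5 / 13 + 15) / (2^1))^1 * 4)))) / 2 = 13 / 450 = 0.03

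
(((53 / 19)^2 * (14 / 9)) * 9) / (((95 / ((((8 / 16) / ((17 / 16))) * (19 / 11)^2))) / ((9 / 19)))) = 2831472 / 3712885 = 0.76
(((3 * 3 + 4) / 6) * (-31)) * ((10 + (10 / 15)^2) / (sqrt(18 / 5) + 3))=-143.24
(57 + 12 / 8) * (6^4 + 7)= 152451 / 2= 76225.50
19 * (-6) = -114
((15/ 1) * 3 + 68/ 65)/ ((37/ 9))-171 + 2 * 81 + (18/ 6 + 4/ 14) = 92359/ 16835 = 5.49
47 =47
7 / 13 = 0.54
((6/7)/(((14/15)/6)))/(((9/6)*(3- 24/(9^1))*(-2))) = -270/49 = -5.51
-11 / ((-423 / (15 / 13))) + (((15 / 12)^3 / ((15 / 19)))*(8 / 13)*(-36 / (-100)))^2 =503869 / 1525056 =0.33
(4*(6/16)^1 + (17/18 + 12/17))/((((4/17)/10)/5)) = 6025/9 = 669.44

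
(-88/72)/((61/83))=-913/549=-1.66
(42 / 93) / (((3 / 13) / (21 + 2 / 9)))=34762 / 837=41.53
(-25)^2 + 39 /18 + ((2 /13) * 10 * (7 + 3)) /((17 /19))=854423 /1326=644.36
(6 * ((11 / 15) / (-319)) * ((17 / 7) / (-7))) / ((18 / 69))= 391 / 21315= 0.02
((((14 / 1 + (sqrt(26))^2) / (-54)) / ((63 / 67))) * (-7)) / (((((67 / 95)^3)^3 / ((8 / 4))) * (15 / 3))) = 51.10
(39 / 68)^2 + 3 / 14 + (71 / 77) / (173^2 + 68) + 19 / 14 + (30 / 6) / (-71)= 1387680060031 / 758306401776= 1.83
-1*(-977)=977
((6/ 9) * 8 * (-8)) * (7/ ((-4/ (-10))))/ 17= -2240/ 51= -43.92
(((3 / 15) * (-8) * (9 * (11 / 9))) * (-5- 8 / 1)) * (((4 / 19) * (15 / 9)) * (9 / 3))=4576 / 19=240.84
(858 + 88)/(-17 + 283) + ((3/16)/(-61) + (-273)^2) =9674921681/129808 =74532.55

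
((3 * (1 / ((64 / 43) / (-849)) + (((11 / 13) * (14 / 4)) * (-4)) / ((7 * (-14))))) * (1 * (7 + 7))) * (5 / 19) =-49821495 / 7904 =-6303.33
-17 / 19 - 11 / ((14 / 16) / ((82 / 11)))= -94.61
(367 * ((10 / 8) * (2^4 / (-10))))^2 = 538756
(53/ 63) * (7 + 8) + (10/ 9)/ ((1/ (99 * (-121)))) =-279245/ 21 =-13297.38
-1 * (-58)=58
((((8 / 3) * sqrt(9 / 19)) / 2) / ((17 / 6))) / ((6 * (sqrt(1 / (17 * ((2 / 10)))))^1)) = 4 * sqrt(1615) / 1615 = 0.10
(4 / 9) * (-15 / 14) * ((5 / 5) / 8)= -5 / 84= -0.06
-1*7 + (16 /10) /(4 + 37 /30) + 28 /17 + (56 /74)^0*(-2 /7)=-99635 /18683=-5.33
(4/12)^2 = 1/9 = 0.11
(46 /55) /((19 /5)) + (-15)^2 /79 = 50659 /16511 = 3.07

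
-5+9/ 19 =-86/ 19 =-4.53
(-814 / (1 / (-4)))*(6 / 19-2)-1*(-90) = -102482 / 19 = -5393.79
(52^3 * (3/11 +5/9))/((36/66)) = 5764928/27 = 213515.85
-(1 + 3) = -4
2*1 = 2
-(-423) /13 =423 /13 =32.54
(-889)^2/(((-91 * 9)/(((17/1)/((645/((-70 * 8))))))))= 214967312/15093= 14242.85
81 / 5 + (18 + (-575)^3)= -950546704 / 5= -190109340.80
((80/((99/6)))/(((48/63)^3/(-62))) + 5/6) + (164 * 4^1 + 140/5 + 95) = 211553/2112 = 100.17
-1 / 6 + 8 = 47 / 6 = 7.83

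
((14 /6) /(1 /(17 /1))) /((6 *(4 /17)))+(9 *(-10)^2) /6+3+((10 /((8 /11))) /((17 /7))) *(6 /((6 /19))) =353333 /1224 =288.67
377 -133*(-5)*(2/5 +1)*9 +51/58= 507899/58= 8756.88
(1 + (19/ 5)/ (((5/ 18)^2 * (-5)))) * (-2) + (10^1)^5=62511062/ 625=100017.70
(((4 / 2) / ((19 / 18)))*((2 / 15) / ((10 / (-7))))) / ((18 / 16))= -224 / 1425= -0.16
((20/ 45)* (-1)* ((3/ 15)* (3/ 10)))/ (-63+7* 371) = -0.00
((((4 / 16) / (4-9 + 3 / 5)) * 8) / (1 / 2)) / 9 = -0.10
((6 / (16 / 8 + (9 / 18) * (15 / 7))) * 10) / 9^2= 280 / 1161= 0.24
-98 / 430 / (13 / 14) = -0.25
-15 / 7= -2.14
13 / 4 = 3.25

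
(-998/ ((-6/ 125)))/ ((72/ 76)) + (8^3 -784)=1170437/ 54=21674.76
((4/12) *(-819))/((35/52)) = -2028/5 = -405.60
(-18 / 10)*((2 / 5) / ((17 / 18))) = -324 / 425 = -0.76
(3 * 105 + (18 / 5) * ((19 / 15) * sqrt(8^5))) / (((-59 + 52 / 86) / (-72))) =12040 / 31 + 1673216 * sqrt(2) / 2325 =1406.14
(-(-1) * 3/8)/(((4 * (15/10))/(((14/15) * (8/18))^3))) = 10976/2460375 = 0.00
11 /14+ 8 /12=61 /42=1.45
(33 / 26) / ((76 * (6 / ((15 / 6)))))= 55 / 7904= 0.01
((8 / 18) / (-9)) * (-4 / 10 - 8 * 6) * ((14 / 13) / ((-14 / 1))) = -968 / 5265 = -0.18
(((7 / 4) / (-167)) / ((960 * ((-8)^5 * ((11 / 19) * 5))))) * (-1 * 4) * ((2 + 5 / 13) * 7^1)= -28861 / 3756156518400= -0.00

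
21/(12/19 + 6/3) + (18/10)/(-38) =3768/475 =7.93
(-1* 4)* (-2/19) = 8/19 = 0.42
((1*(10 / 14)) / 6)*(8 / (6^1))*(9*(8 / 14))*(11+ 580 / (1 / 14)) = 325240 / 49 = 6637.55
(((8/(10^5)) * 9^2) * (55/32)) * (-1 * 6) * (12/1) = -8019/10000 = -0.80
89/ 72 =1.24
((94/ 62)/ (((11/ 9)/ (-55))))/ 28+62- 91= -27287/ 868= -31.44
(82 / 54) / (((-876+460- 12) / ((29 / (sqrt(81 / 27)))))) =-1189 * sqrt(3) / 34668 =-0.06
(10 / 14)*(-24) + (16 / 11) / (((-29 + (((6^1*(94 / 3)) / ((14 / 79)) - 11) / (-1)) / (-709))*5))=-450985328 / 26291265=-17.15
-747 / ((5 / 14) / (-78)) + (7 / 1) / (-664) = 541640701 / 3320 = 163144.79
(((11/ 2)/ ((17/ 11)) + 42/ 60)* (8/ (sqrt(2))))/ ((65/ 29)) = 41992* sqrt(2)/ 5525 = 10.75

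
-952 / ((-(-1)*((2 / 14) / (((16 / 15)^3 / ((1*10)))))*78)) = -6823936 / 658125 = -10.37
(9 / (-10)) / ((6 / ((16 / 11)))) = -12 / 55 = -0.22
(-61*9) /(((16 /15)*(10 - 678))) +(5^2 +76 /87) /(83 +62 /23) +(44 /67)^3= 747259174163581 /551222238132288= 1.36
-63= -63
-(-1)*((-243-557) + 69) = -731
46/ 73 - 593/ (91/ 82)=-3545512/ 6643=-533.72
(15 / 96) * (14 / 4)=35 / 64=0.55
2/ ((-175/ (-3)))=6/ 175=0.03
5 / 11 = 0.45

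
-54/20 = -27/10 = -2.70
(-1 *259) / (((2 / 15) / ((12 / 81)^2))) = -42.63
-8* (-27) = 216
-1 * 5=-5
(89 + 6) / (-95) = -1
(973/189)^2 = 19321/729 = 26.50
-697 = -697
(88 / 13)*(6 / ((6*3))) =88 / 39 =2.26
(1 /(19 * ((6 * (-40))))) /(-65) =1 /296400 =0.00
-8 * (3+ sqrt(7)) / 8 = -5.65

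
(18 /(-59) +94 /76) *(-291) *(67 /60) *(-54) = 366563097 /22420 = 16349.83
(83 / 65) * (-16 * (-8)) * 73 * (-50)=-7755520 / 13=-596578.46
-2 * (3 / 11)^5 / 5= -486 / 805255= -0.00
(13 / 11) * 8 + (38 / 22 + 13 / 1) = 266 / 11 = 24.18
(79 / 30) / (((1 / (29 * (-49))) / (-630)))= 2357439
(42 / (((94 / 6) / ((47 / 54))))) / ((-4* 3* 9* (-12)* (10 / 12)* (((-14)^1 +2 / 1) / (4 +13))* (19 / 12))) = -119 / 61560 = -0.00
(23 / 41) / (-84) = -23 / 3444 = -0.01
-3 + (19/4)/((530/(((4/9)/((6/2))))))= -42911/14310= -3.00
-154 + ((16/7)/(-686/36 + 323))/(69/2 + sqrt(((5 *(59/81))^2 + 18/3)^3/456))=-892153701084575648074318/5793214160524924732291-38689551032256 *sqrt(14408574)/5793214160524924732291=-154.00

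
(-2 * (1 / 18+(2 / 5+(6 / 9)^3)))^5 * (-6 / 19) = 689461762486 / 283988784375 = 2.43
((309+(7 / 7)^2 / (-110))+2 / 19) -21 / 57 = 645241 / 2090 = 308.73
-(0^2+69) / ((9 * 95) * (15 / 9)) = -23 / 475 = -0.05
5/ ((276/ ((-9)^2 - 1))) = 100/ 69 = 1.45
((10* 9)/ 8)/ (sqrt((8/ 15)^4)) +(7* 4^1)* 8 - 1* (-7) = 69261/ 256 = 270.55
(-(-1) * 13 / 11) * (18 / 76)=117 / 418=0.28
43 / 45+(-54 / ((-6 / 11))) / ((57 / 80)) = 119617 / 855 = 139.90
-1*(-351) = 351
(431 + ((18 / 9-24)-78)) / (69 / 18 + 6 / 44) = 10923 / 131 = 83.38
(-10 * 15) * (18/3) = -900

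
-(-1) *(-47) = -47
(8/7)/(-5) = -8/35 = -0.23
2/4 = 1/2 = 0.50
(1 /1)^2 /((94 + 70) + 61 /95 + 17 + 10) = 95 /18206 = 0.01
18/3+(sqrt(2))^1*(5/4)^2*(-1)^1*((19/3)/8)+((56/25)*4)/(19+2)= 482/75- 475*sqrt(2)/384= 4.68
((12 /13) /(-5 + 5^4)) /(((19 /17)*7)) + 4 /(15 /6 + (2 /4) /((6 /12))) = 306331 /267995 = 1.14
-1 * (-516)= 516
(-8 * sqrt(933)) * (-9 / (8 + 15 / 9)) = 216 * sqrt(933) / 29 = 227.51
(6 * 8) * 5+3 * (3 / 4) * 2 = 489 / 2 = 244.50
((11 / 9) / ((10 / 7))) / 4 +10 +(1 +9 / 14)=29879 / 2520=11.86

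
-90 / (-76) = 45 / 38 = 1.18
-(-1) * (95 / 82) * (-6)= -285 / 41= -6.95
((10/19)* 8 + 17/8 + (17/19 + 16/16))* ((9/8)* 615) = 6924285/1216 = 5694.31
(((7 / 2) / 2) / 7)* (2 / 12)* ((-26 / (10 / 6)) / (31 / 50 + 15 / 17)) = -1105 / 2554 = -0.43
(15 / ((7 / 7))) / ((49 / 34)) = 510 / 49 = 10.41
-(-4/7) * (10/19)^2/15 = 80/7581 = 0.01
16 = 16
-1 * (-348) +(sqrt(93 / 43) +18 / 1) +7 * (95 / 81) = sqrt(3999) / 43 +30311 / 81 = 375.68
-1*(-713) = 713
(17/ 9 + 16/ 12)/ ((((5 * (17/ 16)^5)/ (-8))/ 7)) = -1702887424/ 63893565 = -26.65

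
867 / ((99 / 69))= 6647 / 11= 604.27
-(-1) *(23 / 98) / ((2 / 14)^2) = 23 / 2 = 11.50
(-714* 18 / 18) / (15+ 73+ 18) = -357 / 53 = -6.74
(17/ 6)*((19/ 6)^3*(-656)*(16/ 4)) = -19122892/ 81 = -236085.09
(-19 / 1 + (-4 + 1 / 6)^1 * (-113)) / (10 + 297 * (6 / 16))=9940 / 2913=3.41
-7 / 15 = -0.47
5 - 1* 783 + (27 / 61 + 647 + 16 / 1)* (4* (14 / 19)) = 71822 / 61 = 1177.41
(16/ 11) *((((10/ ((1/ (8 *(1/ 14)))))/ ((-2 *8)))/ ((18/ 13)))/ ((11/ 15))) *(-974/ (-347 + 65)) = -633100/ 358281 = -1.77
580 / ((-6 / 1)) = -96.67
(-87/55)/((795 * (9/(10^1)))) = -58/26235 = -0.00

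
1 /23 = 0.04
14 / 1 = 14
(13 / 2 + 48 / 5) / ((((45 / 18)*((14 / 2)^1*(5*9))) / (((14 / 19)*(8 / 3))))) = 2576 / 64125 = 0.04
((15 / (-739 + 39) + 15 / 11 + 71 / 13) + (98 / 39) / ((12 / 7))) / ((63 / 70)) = 1490009 / 162162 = 9.19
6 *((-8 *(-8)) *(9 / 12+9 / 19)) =8928 / 19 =469.89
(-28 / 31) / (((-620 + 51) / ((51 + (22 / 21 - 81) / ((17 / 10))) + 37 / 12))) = 3357 / 299863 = 0.01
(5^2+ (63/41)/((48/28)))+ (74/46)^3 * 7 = 109822893/1995388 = 55.04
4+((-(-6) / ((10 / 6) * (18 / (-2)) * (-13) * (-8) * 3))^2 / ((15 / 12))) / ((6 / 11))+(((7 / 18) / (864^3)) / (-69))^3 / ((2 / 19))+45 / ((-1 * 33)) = 629815838696046766960293592364478428366429 / 238895444507333272776621629072927096832000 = 2.64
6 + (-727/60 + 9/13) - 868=-681271/780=-873.42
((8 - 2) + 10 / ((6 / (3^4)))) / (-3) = -47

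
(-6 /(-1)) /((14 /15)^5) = 2278125 /268912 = 8.47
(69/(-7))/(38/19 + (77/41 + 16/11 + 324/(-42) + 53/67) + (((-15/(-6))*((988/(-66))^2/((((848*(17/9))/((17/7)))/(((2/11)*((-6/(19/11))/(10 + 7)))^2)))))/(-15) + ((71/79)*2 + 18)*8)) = -9250658940743/147142208340186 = -0.06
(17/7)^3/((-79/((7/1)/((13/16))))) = -78608/50323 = -1.56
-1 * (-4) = 4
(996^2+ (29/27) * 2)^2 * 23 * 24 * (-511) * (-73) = 4924116803492195495200/243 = 20263855158404096688.07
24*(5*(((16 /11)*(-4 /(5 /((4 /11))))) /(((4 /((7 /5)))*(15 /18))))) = -64512 /3025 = -21.33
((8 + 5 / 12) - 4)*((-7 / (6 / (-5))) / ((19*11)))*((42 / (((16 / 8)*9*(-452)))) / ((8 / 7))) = -0.00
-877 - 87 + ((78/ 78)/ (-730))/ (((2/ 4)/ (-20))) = -70368/ 73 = -963.95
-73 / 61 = -1.20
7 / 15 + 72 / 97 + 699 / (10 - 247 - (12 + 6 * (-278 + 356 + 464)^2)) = 1033268734 / 854974005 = 1.21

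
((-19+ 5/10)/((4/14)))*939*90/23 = -10944045/46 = -237914.02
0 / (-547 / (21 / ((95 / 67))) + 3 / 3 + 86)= 0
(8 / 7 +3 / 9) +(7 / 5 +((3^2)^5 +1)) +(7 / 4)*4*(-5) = 6196877 / 105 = 59017.88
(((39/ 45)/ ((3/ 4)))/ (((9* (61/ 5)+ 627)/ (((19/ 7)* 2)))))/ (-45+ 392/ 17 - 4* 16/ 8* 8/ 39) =-109174/ 302396535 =-0.00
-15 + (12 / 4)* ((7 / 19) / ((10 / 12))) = -1299 / 95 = -13.67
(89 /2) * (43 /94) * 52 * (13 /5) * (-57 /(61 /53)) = -1953871023 /14335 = -136300.73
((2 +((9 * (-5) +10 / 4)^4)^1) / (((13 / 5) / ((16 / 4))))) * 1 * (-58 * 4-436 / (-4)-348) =-122932547235 / 52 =-2364087446.83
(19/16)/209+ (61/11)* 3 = 2929/176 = 16.64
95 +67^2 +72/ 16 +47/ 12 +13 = 55265/ 12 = 4605.42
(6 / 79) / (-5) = -6 / 395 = -0.02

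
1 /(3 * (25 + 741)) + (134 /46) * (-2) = -307909 /52854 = -5.83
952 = 952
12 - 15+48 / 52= -27 / 13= -2.08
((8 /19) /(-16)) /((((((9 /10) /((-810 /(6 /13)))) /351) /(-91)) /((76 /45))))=-2768220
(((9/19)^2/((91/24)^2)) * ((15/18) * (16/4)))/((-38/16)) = -1244160/56799379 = -0.02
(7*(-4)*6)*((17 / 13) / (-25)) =2856 / 325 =8.79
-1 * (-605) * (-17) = -10285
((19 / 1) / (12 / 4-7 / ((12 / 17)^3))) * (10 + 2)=-393984 / 29207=-13.49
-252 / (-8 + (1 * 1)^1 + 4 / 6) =756 / 19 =39.79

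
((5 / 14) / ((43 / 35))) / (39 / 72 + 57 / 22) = 3300 / 35561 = 0.09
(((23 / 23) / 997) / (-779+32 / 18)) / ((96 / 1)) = -3 / 223168480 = -0.00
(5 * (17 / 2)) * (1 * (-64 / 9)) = -2720 / 9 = -302.22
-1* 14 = -14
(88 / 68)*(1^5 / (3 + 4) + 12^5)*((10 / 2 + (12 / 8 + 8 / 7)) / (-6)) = -2050128025 / 4998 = -410189.68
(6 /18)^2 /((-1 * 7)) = -1 /63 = -0.02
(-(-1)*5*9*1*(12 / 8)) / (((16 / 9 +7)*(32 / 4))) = 1215 / 1264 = 0.96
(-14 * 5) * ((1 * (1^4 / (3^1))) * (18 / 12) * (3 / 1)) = -105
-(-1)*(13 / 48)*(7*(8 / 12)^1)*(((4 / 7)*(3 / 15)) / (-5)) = -0.03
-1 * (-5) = 5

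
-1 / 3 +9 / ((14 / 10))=128 / 21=6.10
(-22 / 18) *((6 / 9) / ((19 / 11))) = -242 / 513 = -0.47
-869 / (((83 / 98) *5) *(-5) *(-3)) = -85162 / 6225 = -13.68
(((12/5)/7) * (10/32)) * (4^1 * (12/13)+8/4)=111/182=0.61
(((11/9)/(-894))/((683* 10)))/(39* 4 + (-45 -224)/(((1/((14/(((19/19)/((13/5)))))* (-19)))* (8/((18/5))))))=-55/23046183925362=-0.00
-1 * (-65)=65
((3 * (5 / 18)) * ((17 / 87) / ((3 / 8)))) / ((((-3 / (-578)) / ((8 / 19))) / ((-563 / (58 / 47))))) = -20800462880 / 1294299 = -16070.83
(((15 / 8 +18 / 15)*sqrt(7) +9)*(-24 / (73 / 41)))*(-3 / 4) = 45387*sqrt(7) / 1460 +6642 / 73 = 173.23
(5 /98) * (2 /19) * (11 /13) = 55 /12103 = 0.00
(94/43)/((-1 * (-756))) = 47/16254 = 0.00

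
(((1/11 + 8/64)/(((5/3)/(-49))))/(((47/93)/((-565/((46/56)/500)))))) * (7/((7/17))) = 873211200750/11891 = 73434631.30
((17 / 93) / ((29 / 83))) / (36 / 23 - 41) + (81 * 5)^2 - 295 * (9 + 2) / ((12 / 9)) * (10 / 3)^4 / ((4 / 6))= -2103734422184 / 7338537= -286669.46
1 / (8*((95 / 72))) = 9 / 95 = 0.09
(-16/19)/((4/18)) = -72/19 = -3.79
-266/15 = -17.73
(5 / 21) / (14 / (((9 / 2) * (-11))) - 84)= -165 / 58408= -0.00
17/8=2.12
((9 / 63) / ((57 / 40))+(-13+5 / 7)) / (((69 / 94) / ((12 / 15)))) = -13.28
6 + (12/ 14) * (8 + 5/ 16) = 105/ 8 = 13.12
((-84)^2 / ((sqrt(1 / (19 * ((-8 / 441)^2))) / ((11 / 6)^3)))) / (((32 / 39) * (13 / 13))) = 17303 * sqrt(19) / 18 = 4190.11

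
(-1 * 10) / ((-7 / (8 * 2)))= 160 / 7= 22.86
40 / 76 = 10 / 19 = 0.53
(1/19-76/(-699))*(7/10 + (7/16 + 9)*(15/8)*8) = 1283657/55920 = 22.96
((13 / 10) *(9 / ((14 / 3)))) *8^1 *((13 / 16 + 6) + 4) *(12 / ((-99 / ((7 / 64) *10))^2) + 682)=1282814506961 / 8673280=147904.20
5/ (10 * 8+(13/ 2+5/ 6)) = 15/ 262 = 0.06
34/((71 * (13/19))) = 0.70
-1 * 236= -236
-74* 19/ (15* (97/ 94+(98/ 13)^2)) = -22335716/ 13787535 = -1.62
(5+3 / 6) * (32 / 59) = 176 / 59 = 2.98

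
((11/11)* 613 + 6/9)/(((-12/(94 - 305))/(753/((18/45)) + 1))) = 1463294917/72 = 20323540.51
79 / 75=1.05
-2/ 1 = -2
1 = 1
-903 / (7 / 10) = -1290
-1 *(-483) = 483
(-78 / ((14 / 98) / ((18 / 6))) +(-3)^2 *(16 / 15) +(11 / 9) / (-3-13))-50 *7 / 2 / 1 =-1298503 / 720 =-1803.48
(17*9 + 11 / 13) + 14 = 2182 / 13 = 167.85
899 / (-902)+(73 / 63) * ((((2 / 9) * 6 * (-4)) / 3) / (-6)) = -1002431 / 1534302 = -0.65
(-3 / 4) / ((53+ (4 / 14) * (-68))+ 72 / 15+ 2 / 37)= -1295 / 66348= -0.02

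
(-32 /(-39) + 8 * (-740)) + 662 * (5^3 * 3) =242330.82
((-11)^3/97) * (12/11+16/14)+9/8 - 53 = -448281/5432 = -82.53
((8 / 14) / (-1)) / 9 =-0.06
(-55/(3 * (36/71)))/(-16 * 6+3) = 3905/10044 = 0.39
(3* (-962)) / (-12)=481 / 2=240.50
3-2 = 1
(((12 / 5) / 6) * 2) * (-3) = -2.40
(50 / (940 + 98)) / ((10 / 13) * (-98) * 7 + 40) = -65 / 658092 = -0.00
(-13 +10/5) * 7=-77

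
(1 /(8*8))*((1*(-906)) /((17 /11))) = -4983 /544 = -9.16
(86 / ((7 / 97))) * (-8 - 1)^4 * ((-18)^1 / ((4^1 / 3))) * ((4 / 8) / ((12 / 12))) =-738880137 / 14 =-52777152.64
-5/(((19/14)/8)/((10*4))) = -22400/19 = -1178.95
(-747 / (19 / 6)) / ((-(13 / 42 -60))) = -188244 / 47633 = -3.95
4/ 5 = 0.80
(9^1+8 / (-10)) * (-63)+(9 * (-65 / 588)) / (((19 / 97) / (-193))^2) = -341896707723 / 353780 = -966410.50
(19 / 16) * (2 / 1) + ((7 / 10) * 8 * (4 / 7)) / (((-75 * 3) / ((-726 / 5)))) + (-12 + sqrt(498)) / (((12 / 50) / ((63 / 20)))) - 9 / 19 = 139.36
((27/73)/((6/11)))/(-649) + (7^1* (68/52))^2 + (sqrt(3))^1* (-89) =121981333/1455766 - 89* sqrt(3) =-70.36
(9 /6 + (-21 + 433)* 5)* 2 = 4123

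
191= 191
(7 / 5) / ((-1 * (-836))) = 7 / 4180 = 0.00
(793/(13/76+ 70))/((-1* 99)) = -60268/527967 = -0.11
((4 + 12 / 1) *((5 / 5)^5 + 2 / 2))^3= 32768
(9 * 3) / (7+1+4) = 9 / 4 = 2.25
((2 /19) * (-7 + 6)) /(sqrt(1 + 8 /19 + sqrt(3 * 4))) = -2 * sqrt(19) /(19 * sqrt(27 + 38 * sqrt(3))) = -0.05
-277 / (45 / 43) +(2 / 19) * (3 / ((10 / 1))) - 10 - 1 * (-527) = 252.34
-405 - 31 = -436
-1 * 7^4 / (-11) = 2401 / 11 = 218.27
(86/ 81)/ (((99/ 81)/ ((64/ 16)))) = 344/ 99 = 3.47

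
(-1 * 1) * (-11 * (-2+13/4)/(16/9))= 495/64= 7.73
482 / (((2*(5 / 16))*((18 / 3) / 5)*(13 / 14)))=26992 / 39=692.10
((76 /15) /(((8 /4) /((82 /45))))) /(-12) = -779 /2025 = -0.38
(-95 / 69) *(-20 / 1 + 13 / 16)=29165 / 1104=26.42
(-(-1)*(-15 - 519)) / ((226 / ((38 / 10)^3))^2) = -12561250227 / 399031250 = -31.48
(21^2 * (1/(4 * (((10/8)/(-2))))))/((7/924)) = -116424/5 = -23284.80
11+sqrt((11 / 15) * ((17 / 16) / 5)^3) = 17 * sqrt(561) / 4800+11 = 11.08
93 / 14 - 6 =9 / 14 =0.64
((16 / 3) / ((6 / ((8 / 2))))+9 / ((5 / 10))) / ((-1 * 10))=-97 / 45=-2.16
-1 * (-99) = 99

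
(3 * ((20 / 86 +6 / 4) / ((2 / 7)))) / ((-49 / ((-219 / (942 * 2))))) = 32631 / 756112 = 0.04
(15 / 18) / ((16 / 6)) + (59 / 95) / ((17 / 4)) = 11851 / 25840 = 0.46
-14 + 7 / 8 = -105 / 8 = -13.12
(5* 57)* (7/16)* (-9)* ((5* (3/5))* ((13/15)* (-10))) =233415/8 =29176.88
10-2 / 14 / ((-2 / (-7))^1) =19 / 2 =9.50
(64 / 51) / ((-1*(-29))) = 64 / 1479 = 0.04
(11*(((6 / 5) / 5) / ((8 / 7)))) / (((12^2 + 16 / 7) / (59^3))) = 332097843 / 102400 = 3243.14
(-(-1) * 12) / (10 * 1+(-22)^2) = 6 / 247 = 0.02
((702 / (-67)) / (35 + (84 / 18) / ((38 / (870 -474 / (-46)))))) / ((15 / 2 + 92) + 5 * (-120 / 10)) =-102258 / 55168939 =-0.00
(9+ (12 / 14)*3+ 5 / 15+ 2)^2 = 85264 / 441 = 193.34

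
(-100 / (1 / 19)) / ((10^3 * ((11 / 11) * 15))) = -19 / 150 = -0.13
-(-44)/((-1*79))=-44/79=-0.56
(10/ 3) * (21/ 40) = 7/ 4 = 1.75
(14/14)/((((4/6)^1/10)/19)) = 285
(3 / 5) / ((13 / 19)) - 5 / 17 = 644 / 1105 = 0.58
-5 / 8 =-0.62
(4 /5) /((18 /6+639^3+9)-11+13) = 4 /1304585665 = 0.00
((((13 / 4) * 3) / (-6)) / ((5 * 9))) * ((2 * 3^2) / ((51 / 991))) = -12883 / 1020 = -12.63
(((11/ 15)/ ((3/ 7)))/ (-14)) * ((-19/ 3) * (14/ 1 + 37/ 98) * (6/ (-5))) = -13.36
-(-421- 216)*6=3822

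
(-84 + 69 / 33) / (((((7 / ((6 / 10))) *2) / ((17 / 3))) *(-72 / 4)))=15317 / 13860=1.11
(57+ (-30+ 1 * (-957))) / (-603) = 310 / 201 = 1.54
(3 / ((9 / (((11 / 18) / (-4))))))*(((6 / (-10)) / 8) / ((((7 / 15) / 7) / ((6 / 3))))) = 11 / 96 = 0.11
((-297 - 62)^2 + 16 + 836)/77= 129733/77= 1684.84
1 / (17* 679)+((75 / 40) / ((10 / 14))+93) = 8830403 / 92344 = 95.63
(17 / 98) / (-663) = -1 / 3822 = -0.00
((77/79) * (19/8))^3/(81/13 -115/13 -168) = -40707678011/559902977024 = -0.07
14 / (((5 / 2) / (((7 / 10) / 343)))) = 0.01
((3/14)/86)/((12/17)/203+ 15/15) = 1479/595636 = 0.00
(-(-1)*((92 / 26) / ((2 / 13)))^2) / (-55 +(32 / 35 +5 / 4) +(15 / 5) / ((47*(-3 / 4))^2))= -490795620 / 49017679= -10.01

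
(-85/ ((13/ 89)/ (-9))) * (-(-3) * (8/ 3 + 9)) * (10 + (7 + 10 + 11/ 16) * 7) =5101949475/ 208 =24528603.25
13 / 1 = 13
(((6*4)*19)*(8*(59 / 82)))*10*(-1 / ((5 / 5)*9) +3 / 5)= 1578368 / 123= 12832.26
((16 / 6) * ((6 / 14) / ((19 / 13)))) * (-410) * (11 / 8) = -58630 / 133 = -440.83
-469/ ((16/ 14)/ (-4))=3283/ 2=1641.50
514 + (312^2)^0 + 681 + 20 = 1216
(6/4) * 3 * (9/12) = 3.38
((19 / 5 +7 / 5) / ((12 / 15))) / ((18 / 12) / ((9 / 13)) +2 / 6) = 13 / 5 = 2.60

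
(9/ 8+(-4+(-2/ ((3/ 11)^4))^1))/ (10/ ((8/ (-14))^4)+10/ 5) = -3777904/ 993141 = -3.80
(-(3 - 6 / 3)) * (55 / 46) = -55 / 46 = -1.20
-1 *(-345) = 345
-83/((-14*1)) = 83/14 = 5.93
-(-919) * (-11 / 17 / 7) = -10109 / 119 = -84.95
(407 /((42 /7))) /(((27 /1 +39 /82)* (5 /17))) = 283679 /33795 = 8.39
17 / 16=1.06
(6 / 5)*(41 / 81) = 82 / 135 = 0.61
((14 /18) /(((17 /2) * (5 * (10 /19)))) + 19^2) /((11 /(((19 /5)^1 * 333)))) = 970813474 /23375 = 41532.13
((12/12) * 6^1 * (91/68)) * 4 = 546/17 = 32.12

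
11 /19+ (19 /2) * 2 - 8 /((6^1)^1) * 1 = 1040 /57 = 18.25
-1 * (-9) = 9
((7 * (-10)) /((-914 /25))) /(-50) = -35 /914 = -0.04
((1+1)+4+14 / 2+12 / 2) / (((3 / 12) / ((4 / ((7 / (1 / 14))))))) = 3.10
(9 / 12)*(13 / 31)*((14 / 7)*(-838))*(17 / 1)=-277797 / 31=-8961.19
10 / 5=2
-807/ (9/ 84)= -7532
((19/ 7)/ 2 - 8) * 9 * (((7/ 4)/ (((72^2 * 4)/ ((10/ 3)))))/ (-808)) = 155/ 7446528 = 0.00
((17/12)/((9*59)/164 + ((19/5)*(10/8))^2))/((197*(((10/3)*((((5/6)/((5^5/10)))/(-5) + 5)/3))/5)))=156825/625100503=0.00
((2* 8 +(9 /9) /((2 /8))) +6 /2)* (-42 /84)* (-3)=69 /2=34.50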